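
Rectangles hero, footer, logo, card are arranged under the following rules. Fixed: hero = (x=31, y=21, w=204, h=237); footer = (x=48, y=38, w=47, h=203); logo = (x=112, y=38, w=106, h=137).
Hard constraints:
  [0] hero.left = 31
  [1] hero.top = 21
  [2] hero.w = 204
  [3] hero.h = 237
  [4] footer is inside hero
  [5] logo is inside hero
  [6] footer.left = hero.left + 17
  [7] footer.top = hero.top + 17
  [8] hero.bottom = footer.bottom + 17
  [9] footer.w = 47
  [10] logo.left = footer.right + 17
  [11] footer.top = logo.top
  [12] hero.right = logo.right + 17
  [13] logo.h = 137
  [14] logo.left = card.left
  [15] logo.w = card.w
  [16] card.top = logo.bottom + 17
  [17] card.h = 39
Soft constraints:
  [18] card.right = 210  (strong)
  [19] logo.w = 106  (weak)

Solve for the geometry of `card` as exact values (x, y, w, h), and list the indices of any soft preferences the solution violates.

card = (x=112, y=192, w=106, h=39)
violated soft preferences: 18

1. card.x = 112  [logo.left = card.left]
2. card.w = 106  [logo.w = card.w]
3. card.y = 192  [card.top = logo.bottom + 17]
4. card.h = 39  [card.h = 39]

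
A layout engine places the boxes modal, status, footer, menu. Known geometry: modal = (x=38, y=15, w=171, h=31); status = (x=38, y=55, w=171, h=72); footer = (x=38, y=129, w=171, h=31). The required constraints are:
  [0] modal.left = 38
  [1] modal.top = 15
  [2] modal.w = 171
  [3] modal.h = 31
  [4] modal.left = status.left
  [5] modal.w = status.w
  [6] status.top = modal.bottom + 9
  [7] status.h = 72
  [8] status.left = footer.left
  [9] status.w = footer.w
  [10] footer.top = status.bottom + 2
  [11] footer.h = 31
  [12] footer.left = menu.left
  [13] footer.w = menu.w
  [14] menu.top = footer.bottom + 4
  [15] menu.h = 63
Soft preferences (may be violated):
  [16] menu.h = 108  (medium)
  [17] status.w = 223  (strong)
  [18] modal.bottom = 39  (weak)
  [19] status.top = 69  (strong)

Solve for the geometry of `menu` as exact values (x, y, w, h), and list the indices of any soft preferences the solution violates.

menu = (x=38, y=164, w=171, h=63)
violated soft preferences: 16, 17, 18, 19

1. menu.x = 38  [footer.left = menu.left]
2. menu.w = 171  [footer.w = menu.w]
3. menu.y = 164  [menu.top = footer.bottom + 4]
4. menu.h = 63  [menu.h = 63]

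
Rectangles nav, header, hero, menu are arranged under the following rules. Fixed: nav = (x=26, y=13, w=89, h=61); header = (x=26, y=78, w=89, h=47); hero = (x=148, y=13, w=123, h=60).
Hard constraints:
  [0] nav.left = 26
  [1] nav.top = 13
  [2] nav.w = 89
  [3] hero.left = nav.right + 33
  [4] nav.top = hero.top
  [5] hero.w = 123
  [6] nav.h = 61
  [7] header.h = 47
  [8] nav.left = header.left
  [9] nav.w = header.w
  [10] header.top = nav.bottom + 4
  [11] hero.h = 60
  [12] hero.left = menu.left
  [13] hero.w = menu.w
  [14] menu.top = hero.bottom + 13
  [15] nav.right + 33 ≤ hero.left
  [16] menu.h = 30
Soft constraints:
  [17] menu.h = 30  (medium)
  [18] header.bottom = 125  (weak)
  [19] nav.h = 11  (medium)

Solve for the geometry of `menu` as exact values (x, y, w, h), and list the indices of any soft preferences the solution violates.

1. menu.x = 148  [hero.left = menu.left]
2. menu.w = 123  [hero.w = menu.w]
3. menu.y = 86  [menu.top = hero.bottom + 13]
4. menu.h = 30  [menu.h = 30]

menu = (x=148, y=86, w=123, h=30)
violated soft preferences: 19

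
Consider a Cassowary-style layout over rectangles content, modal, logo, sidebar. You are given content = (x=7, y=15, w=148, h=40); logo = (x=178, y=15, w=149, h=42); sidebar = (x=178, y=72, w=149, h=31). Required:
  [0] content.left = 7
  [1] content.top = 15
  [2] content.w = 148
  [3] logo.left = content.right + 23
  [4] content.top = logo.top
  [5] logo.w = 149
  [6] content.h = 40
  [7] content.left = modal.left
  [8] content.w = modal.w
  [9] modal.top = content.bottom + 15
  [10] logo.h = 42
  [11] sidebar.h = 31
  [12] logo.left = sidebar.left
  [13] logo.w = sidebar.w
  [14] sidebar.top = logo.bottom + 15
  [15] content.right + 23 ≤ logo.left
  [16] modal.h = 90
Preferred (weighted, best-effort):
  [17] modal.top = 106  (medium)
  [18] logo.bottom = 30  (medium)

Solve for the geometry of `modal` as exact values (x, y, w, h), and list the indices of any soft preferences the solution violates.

modal = (x=7, y=70, w=148, h=90)
violated soft preferences: 17, 18

1. modal.x = 7  [content.left = modal.left]
2. modal.w = 148  [content.w = modal.w]
3. modal.y = 70  [modal.top = content.bottom + 15]
4. modal.h = 90  [modal.h = 90]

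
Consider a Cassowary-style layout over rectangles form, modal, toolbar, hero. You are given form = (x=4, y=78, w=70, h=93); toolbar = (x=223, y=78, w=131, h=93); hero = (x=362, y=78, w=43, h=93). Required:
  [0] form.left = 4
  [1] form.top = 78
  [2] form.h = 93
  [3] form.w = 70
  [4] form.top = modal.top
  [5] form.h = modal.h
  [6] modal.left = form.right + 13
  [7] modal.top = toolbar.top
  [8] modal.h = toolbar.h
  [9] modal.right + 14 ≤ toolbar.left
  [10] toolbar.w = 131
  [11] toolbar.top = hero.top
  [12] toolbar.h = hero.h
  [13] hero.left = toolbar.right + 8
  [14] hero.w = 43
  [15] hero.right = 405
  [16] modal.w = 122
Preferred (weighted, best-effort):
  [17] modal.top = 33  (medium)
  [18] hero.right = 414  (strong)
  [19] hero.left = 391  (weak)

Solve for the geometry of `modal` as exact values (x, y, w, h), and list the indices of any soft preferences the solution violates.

modal = (x=87, y=78, w=122, h=93)
violated soft preferences: 17, 18, 19

1. modal.y = 78  [form.top = modal.top]
2. modal.h = 93  [form.h = modal.h]
3. modal.x = 87  [modal.left = form.right + 13]
4. modal.w = 122  [modal.w = 122]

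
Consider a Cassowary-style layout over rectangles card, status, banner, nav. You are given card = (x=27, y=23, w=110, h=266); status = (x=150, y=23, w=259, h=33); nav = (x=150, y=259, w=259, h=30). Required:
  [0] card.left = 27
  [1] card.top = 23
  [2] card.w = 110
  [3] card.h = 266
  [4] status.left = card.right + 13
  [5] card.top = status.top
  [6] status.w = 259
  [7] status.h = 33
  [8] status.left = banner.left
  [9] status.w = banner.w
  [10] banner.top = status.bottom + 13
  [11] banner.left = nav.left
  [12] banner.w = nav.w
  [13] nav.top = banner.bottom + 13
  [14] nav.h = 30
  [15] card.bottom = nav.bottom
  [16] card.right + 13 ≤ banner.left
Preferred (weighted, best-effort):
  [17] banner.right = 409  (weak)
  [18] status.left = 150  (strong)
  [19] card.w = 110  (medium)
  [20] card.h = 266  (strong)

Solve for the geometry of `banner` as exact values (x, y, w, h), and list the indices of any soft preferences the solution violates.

banner = (x=150, y=69, w=259, h=177)
violated soft preferences: none

1. banner.x = 150  [status.left = banner.left]
2. banner.w = 259  [status.w = banner.w]
3. banner.y = 69  [banner.top = status.bottom + 13]
4. banner.h = 177  [nav.top = banner.bottom + 13]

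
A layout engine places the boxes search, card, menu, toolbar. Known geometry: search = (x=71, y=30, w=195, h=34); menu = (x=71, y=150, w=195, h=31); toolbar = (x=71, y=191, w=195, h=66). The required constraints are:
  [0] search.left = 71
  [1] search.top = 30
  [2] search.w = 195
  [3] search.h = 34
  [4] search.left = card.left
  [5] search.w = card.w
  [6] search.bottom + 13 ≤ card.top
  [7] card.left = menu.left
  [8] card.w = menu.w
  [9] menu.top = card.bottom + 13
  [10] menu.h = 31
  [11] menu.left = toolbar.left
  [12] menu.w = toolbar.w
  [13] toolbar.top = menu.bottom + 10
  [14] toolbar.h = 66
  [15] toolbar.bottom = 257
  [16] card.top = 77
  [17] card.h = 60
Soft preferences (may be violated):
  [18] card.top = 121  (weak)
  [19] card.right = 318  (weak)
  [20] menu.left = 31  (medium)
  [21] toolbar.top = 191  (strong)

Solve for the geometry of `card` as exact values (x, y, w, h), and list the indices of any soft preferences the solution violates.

card = (x=71, y=77, w=195, h=60)
violated soft preferences: 18, 19, 20

1. card.x = 71  [search.left = card.left]
2. card.w = 195  [search.w = card.w]
3. card.y = 77  [card.top = 77]
4. card.h = 60  [card.h = 60]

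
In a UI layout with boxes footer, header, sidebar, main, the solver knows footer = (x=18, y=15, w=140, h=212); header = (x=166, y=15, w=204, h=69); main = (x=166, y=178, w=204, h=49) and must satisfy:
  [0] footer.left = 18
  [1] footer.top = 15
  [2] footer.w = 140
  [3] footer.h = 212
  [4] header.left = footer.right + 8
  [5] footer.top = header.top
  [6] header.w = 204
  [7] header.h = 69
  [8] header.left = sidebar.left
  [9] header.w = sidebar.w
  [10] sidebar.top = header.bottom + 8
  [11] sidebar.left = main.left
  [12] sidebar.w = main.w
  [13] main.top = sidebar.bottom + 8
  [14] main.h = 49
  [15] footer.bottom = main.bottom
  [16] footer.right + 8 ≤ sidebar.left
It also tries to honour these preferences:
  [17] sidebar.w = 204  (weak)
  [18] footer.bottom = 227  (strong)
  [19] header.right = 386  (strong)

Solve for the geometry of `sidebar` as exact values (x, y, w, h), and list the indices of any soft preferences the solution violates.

sidebar = (x=166, y=92, w=204, h=78)
violated soft preferences: 19

1. sidebar.x = 166  [header.left = sidebar.left]
2. sidebar.w = 204  [header.w = sidebar.w]
3. sidebar.y = 92  [sidebar.top = header.bottom + 8]
4. sidebar.h = 78  [main.top = sidebar.bottom + 8]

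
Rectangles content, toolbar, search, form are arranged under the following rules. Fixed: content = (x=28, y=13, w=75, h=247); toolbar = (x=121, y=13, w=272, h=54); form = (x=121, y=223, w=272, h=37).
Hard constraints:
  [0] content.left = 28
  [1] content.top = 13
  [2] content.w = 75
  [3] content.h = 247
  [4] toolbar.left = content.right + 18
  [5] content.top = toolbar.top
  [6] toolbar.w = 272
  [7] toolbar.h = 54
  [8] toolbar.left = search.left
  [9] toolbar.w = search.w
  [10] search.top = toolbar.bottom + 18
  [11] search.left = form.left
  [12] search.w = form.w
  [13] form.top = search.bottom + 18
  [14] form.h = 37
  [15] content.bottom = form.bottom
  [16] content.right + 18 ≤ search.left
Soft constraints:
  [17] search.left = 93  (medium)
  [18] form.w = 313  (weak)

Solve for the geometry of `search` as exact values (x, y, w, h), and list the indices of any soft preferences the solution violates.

search = (x=121, y=85, w=272, h=120)
violated soft preferences: 17, 18

1. search.x = 121  [toolbar.left = search.left]
2. search.w = 272  [toolbar.w = search.w]
3. search.y = 85  [search.top = toolbar.bottom + 18]
4. search.h = 120  [form.top = search.bottom + 18]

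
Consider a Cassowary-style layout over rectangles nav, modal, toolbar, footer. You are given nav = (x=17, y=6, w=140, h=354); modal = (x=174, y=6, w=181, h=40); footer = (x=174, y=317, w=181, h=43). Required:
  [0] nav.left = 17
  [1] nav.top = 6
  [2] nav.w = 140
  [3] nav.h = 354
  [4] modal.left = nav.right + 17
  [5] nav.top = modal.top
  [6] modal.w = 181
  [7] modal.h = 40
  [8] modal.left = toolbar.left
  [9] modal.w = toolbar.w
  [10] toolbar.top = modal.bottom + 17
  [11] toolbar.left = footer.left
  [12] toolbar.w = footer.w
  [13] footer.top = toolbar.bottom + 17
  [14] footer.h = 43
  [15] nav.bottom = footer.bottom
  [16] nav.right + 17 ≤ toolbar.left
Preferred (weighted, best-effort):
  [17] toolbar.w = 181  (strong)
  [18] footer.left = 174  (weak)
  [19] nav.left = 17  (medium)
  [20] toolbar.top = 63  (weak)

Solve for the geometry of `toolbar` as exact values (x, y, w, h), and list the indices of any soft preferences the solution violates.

1. toolbar.x = 174  [modal.left = toolbar.left]
2. toolbar.w = 181  [modal.w = toolbar.w]
3. toolbar.y = 63  [toolbar.top = modal.bottom + 17]
4. toolbar.h = 237  [footer.top = toolbar.bottom + 17]

toolbar = (x=174, y=63, w=181, h=237)
violated soft preferences: none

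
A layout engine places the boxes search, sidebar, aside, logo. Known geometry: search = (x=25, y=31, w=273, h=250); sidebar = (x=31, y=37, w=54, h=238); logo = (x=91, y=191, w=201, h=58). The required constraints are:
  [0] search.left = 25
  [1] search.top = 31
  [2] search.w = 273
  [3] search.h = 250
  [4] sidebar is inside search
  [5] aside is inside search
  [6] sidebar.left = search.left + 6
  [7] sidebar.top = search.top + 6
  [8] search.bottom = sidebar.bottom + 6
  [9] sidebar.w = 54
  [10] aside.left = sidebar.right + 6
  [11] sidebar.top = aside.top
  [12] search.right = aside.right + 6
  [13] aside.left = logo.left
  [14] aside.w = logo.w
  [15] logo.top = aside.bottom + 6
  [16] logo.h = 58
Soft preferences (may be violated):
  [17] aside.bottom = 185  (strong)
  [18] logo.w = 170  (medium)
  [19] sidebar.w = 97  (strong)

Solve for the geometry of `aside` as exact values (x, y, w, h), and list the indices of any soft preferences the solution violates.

1. aside.x = 91  [aside.left = sidebar.right + 6]
2. aside.y = 37  [sidebar.top = aside.top]
3. aside.w = 201  [search.right = aside.right + 6]
4. aside.h = 148  [logo.top = aside.bottom + 6]

aside = (x=91, y=37, w=201, h=148)
violated soft preferences: 18, 19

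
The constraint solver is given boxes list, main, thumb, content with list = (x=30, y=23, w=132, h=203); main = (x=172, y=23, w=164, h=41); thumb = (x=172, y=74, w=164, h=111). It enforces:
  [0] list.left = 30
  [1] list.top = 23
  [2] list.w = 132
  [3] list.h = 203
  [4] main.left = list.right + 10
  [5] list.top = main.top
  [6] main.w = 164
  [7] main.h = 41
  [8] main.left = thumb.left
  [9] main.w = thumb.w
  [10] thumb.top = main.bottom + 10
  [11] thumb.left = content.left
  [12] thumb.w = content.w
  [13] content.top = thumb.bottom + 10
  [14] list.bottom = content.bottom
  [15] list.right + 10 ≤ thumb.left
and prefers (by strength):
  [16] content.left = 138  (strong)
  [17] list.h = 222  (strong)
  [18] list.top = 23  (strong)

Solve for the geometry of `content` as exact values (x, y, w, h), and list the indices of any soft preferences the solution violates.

1. content.x = 172  [thumb.left = content.left]
2. content.w = 164  [thumb.w = content.w]
3. content.y = 195  [content.top = thumb.bottom + 10]
4. content.h = 31  [list.bottom = content.bottom]

content = (x=172, y=195, w=164, h=31)
violated soft preferences: 16, 17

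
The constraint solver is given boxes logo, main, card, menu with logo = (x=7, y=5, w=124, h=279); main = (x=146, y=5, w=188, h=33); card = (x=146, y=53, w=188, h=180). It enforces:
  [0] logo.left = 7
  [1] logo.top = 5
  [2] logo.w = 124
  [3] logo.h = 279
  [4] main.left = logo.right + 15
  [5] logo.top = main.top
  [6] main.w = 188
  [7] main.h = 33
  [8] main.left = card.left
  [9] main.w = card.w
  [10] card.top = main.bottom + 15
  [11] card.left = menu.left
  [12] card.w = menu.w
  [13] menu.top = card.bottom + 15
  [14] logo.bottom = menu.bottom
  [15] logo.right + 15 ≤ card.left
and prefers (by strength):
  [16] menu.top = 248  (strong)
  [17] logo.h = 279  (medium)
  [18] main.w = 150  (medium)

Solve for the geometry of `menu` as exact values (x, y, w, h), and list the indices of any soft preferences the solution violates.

menu = (x=146, y=248, w=188, h=36)
violated soft preferences: 18

1. menu.x = 146  [card.left = menu.left]
2. menu.w = 188  [card.w = menu.w]
3. menu.y = 248  [menu.top = card.bottom + 15]
4. menu.h = 36  [logo.bottom = menu.bottom]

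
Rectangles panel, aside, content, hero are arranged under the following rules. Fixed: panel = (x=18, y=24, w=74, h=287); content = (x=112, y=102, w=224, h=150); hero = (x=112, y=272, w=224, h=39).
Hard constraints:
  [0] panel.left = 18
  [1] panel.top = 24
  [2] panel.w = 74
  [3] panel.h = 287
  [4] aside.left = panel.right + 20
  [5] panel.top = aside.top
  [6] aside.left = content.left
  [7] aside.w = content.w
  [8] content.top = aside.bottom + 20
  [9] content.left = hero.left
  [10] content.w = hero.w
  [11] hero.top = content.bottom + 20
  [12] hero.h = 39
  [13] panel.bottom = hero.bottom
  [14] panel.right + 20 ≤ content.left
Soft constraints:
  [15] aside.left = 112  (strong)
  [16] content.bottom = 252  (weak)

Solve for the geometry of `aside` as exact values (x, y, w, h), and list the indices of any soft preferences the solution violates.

aside = (x=112, y=24, w=224, h=58)
violated soft preferences: none

1. aside.x = 112  [aside.left = panel.right + 20]
2. aside.y = 24  [panel.top = aside.top]
3. aside.w = 224  [aside.w = content.w]
4. aside.h = 58  [content.top = aside.bottom + 20]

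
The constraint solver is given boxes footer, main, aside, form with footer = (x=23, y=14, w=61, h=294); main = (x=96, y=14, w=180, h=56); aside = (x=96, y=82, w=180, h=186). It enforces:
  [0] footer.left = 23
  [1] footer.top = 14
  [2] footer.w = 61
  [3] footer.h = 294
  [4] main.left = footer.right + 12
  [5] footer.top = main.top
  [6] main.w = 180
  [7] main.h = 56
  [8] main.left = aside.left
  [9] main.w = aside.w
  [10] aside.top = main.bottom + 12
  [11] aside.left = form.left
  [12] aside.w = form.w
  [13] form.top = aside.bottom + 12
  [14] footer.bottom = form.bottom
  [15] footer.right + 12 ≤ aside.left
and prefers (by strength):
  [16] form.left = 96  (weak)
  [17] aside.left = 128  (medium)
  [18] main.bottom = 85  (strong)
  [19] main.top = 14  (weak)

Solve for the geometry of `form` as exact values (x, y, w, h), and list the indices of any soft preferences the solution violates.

form = (x=96, y=280, w=180, h=28)
violated soft preferences: 17, 18

1. form.x = 96  [aside.left = form.left]
2. form.w = 180  [aside.w = form.w]
3. form.y = 280  [form.top = aside.bottom + 12]
4. form.h = 28  [footer.bottom = form.bottom]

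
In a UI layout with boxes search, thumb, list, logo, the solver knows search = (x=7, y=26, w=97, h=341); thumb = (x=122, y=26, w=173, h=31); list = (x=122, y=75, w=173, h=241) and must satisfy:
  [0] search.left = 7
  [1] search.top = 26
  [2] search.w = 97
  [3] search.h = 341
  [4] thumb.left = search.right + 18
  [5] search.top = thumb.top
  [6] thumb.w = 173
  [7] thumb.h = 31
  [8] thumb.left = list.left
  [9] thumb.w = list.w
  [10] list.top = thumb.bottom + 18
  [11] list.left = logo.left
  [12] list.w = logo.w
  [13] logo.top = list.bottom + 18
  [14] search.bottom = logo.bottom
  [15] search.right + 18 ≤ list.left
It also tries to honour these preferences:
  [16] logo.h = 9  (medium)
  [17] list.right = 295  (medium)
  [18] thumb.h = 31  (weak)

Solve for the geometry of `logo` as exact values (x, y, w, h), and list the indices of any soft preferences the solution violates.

1. logo.x = 122  [list.left = logo.left]
2. logo.w = 173  [list.w = logo.w]
3. logo.y = 334  [logo.top = list.bottom + 18]
4. logo.h = 33  [search.bottom = logo.bottom]

logo = (x=122, y=334, w=173, h=33)
violated soft preferences: 16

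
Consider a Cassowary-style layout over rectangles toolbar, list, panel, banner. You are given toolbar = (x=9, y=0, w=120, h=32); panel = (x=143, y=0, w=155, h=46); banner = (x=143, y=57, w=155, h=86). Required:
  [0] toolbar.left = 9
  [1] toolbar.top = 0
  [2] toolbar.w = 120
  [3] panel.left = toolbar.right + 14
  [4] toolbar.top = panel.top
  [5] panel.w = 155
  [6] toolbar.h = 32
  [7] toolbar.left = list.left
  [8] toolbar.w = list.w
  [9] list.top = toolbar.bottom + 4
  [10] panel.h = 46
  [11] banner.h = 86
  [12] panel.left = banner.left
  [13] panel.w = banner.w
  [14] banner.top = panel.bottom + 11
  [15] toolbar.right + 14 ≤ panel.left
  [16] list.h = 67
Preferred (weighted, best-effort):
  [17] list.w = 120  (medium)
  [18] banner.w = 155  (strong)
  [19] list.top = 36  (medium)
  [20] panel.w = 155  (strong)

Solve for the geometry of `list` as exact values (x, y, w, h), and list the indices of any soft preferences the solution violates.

list = (x=9, y=36, w=120, h=67)
violated soft preferences: none

1. list.x = 9  [toolbar.left = list.left]
2. list.w = 120  [toolbar.w = list.w]
3. list.y = 36  [list.top = toolbar.bottom + 4]
4. list.h = 67  [list.h = 67]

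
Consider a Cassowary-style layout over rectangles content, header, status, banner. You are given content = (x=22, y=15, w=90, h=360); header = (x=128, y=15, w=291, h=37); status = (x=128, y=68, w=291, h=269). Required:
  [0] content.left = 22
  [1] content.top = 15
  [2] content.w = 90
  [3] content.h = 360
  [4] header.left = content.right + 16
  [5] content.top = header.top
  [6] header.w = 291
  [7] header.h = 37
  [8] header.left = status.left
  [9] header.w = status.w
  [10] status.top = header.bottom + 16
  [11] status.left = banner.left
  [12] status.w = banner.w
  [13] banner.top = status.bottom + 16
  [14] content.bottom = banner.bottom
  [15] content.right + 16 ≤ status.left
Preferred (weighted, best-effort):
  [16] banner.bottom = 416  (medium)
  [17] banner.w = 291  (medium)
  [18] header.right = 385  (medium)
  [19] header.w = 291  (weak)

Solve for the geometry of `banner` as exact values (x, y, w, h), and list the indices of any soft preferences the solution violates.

1. banner.x = 128  [status.left = banner.left]
2. banner.w = 291  [status.w = banner.w]
3. banner.y = 353  [banner.top = status.bottom + 16]
4. banner.h = 22  [content.bottom = banner.bottom]

banner = (x=128, y=353, w=291, h=22)
violated soft preferences: 16, 18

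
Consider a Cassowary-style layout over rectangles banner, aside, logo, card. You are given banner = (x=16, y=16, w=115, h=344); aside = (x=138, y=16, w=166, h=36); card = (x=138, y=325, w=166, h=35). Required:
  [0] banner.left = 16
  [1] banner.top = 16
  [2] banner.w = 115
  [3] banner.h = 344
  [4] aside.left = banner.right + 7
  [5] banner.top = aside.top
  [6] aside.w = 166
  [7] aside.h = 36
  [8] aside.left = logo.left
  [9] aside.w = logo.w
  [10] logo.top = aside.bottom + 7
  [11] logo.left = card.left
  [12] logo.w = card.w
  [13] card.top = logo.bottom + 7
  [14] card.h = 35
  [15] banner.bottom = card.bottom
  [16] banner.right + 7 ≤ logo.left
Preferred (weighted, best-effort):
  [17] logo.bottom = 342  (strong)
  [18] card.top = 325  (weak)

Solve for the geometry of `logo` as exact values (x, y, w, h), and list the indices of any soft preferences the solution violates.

logo = (x=138, y=59, w=166, h=259)
violated soft preferences: 17

1. logo.x = 138  [aside.left = logo.left]
2. logo.w = 166  [aside.w = logo.w]
3. logo.y = 59  [logo.top = aside.bottom + 7]
4. logo.h = 259  [card.top = logo.bottom + 7]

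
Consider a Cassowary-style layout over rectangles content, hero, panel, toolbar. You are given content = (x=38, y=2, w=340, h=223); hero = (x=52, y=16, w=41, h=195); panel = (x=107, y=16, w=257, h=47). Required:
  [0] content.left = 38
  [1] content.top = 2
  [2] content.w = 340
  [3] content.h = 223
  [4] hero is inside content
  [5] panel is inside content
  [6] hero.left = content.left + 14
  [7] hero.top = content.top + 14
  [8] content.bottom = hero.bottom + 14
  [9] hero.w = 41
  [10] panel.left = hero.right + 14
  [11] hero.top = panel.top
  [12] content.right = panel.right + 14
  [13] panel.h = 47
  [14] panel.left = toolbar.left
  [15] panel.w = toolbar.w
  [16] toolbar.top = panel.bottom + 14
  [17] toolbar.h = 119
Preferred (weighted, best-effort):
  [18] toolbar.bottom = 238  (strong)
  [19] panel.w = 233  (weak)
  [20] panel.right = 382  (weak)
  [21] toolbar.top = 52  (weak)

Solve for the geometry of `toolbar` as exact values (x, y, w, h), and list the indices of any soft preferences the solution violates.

1. toolbar.x = 107  [panel.left = toolbar.left]
2. toolbar.w = 257  [panel.w = toolbar.w]
3. toolbar.y = 77  [toolbar.top = panel.bottom + 14]
4. toolbar.h = 119  [toolbar.h = 119]

toolbar = (x=107, y=77, w=257, h=119)
violated soft preferences: 18, 19, 20, 21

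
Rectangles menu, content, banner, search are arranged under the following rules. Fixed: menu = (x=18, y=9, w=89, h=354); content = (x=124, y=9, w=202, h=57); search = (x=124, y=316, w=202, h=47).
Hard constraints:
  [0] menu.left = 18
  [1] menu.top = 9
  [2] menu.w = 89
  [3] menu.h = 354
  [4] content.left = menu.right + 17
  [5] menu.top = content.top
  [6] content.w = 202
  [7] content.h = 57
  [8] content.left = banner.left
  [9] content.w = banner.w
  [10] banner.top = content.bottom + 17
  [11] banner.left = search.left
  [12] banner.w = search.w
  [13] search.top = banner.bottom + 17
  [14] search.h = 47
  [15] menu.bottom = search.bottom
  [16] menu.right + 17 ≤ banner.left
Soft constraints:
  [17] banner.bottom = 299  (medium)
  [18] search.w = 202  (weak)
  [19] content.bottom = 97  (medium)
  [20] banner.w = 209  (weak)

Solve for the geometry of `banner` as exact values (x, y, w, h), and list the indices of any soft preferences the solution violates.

banner = (x=124, y=83, w=202, h=216)
violated soft preferences: 19, 20

1. banner.x = 124  [content.left = banner.left]
2. banner.w = 202  [content.w = banner.w]
3. banner.y = 83  [banner.top = content.bottom + 17]
4. banner.h = 216  [search.top = banner.bottom + 17]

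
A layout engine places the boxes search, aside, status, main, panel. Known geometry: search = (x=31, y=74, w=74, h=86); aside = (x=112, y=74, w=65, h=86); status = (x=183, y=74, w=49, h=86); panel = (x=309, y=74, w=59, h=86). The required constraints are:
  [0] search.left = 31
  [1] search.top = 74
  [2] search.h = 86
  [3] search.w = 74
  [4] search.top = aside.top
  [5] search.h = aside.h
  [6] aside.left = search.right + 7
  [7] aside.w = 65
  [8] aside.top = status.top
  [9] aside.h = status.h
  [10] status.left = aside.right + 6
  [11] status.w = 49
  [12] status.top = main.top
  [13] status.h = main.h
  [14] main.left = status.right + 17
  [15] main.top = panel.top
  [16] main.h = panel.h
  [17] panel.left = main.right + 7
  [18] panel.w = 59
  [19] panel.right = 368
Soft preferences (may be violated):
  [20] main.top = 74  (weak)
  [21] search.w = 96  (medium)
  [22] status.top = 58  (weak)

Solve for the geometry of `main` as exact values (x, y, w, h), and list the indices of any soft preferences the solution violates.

1. main.y = 74  [status.top = main.top]
2. main.h = 86  [status.h = main.h]
3. main.x = 249  [main.left = status.right + 17]
4. main.w = 53  [panel.left = main.right + 7]

main = (x=249, y=74, w=53, h=86)
violated soft preferences: 21, 22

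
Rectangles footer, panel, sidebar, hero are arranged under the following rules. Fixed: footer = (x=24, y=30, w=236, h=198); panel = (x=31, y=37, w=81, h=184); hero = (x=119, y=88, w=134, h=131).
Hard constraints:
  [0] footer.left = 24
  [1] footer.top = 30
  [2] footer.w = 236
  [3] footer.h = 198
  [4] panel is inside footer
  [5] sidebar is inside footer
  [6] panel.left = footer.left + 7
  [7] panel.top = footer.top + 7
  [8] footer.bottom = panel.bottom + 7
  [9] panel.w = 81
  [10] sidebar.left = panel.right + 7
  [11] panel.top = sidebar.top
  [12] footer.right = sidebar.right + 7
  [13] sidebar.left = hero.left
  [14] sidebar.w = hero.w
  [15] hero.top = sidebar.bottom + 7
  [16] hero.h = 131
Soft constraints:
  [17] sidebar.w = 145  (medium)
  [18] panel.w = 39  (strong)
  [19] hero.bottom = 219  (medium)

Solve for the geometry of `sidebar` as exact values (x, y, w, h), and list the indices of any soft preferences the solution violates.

sidebar = (x=119, y=37, w=134, h=44)
violated soft preferences: 17, 18

1. sidebar.x = 119  [sidebar.left = panel.right + 7]
2. sidebar.y = 37  [panel.top = sidebar.top]
3. sidebar.w = 134  [footer.right = sidebar.right + 7]
4. sidebar.h = 44  [hero.top = sidebar.bottom + 7]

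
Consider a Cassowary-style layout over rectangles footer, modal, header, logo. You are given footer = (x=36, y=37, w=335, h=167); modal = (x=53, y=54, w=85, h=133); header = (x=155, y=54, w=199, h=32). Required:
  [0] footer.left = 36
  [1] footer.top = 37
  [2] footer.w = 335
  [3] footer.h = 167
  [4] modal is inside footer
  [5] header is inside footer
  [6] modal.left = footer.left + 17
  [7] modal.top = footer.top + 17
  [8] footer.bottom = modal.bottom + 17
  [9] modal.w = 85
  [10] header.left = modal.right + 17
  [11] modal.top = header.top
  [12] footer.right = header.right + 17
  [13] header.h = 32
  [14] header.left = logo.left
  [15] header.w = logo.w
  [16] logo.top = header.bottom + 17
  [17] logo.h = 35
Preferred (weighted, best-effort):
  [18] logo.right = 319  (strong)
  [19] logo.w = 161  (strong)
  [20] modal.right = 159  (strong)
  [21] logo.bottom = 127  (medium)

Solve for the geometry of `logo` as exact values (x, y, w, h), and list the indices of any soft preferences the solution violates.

1. logo.x = 155  [header.left = logo.left]
2. logo.w = 199  [header.w = logo.w]
3. logo.y = 103  [logo.top = header.bottom + 17]
4. logo.h = 35  [logo.h = 35]

logo = (x=155, y=103, w=199, h=35)
violated soft preferences: 18, 19, 20, 21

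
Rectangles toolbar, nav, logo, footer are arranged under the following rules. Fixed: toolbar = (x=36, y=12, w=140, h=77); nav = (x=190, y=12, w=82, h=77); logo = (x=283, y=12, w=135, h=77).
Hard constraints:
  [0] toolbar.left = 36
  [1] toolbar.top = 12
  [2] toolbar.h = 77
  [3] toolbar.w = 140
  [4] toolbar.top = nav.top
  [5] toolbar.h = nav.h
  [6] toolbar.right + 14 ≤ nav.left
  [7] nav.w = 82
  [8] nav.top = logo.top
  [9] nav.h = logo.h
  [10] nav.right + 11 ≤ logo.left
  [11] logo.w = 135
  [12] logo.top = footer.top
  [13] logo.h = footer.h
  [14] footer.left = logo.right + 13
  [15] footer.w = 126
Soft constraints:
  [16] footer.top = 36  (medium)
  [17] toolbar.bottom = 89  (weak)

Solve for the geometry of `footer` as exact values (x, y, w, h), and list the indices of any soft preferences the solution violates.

1. footer.y = 12  [logo.top = footer.top]
2. footer.h = 77  [logo.h = footer.h]
3. footer.x = 431  [footer.left = logo.right + 13]
4. footer.w = 126  [footer.w = 126]

footer = (x=431, y=12, w=126, h=77)
violated soft preferences: 16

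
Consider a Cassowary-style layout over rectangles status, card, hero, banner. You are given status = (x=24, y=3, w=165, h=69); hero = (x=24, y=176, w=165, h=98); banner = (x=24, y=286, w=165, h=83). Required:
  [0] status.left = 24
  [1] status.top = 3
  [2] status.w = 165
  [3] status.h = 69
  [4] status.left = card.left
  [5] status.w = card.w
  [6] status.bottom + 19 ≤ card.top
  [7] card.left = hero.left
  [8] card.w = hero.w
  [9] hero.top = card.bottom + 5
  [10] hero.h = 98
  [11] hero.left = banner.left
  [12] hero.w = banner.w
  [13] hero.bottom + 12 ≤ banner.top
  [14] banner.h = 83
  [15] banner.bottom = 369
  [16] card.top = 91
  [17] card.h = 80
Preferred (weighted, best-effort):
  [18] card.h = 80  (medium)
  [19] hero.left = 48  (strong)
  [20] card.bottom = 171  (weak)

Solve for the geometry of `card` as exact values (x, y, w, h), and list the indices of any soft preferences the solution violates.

card = (x=24, y=91, w=165, h=80)
violated soft preferences: 19

1. card.x = 24  [status.left = card.left]
2. card.w = 165  [status.w = card.w]
3. card.y = 91  [card.top = 91]
4. card.h = 80  [card.h = 80]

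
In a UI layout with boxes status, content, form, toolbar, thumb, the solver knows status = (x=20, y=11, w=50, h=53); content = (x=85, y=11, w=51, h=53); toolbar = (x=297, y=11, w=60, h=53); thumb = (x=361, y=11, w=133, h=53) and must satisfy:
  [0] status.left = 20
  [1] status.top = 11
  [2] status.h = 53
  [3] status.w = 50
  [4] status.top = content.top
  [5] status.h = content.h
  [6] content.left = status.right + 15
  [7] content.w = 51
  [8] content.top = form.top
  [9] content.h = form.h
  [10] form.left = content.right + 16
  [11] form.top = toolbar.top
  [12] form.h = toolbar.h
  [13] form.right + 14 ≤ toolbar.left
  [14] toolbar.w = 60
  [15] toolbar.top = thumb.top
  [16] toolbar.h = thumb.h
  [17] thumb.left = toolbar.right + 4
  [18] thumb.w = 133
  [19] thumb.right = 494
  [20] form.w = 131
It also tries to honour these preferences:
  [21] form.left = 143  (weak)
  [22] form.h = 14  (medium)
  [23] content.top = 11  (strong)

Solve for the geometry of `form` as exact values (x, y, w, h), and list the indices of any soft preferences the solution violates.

form = (x=152, y=11, w=131, h=53)
violated soft preferences: 21, 22

1. form.y = 11  [content.top = form.top]
2. form.h = 53  [content.h = form.h]
3. form.x = 152  [form.left = content.right + 16]
4. form.w = 131  [form.w = 131]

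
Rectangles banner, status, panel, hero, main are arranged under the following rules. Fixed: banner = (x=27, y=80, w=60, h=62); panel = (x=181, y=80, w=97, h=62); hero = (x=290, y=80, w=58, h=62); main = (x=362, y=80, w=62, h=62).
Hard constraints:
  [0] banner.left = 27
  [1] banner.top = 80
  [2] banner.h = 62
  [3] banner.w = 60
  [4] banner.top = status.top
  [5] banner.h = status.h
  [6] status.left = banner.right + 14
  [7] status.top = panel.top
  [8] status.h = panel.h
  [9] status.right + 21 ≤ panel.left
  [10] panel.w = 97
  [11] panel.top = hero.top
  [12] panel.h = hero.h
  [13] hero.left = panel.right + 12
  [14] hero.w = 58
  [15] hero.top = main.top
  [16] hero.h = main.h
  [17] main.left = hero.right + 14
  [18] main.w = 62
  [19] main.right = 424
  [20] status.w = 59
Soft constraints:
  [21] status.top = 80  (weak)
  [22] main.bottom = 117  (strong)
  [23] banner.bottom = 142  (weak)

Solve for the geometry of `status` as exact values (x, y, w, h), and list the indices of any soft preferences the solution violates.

status = (x=101, y=80, w=59, h=62)
violated soft preferences: 22

1. status.y = 80  [banner.top = status.top]
2. status.h = 62  [banner.h = status.h]
3. status.x = 101  [status.left = banner.right + 14]
4. status.w = 59  [status.w = 59]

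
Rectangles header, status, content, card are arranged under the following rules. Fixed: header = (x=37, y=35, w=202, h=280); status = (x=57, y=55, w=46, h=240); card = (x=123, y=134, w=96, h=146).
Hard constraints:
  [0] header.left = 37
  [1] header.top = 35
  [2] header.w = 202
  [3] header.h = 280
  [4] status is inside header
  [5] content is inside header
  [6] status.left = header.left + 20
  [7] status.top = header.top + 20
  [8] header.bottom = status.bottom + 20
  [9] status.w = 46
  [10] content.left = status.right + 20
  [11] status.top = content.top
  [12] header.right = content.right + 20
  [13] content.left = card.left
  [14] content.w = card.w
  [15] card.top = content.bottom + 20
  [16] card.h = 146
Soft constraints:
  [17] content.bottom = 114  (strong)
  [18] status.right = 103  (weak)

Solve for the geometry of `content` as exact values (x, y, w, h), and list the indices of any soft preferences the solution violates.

content = (x=123, y=55, w=96, h=59)
violated soft preferences: none

1. content.x = 123  [content.left = status.right + 20]
2. content.y = 55  [status.top = content.top]
3. content.w = 96  [header.right = content.right + 20]
4. content.h = 59  [card.top = content.bottom + 20]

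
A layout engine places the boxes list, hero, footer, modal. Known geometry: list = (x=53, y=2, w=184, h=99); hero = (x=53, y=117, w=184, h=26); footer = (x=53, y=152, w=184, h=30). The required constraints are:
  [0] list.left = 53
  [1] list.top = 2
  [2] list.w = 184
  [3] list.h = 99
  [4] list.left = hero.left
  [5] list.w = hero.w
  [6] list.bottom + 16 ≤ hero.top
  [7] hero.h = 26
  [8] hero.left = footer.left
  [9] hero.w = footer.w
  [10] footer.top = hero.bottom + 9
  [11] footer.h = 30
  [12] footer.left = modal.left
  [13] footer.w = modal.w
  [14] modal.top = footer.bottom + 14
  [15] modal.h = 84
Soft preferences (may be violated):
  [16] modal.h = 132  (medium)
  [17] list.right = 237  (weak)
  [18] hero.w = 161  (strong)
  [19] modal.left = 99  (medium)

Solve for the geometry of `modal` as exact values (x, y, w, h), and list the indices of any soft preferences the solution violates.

modal = (x=53, y=196, w=184, h=84)
violated soft preferences: 16, 18, 19

1. modal.x = 53  [footer.left = modal.left]
2. modal.w = 184  [footer.w = modal.w]
3. modal.y = 196  [modal.top = footer.bottom + 14]
4. modal.h = 84  [modal.h = 84]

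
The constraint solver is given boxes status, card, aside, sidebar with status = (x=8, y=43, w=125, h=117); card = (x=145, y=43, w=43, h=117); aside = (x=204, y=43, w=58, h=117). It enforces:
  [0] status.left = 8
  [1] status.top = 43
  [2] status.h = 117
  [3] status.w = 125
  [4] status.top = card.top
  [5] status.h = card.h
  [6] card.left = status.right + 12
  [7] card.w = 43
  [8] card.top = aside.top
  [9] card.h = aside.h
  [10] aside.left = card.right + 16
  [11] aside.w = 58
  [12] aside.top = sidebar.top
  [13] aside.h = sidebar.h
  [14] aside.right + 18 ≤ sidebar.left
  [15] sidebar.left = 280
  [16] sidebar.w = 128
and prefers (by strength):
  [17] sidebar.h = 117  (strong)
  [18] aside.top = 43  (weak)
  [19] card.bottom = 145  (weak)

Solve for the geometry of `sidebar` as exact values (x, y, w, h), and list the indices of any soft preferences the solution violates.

sidebar = (x=280, y=43, w=128, h=117)
violated soft preferences: 19

1. sidebar.y = 43  [aside.top = sidebar.top]
2. sidebar.h = 117  [aside.h = sidebar.h]
3. sidebar.x = 280  [sidebar.left = 280]
4. sidebar.w = 128  [sidebar.w = 128]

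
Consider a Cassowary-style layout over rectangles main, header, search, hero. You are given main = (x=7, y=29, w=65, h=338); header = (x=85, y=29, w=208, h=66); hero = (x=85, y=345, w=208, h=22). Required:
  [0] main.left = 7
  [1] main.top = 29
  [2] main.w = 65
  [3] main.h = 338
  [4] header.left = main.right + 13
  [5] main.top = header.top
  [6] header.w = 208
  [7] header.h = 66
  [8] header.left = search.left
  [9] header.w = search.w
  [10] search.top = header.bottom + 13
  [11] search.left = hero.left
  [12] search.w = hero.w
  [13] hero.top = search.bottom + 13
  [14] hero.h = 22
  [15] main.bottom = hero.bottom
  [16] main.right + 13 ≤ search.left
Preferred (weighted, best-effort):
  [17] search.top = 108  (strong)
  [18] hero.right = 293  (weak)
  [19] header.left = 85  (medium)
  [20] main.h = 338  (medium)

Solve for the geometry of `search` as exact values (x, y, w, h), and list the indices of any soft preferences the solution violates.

search = (x=85, y=108, w=208, h=224)
violated soft preferences: none

1. search.x = 85  [header.left = search.left]
2. search.w = 208  [header.w = search.w]
3. search.y = 108  [search.top = header.bottom + 13]
4. search.h = 224  [hero.top = search.bottom + 13]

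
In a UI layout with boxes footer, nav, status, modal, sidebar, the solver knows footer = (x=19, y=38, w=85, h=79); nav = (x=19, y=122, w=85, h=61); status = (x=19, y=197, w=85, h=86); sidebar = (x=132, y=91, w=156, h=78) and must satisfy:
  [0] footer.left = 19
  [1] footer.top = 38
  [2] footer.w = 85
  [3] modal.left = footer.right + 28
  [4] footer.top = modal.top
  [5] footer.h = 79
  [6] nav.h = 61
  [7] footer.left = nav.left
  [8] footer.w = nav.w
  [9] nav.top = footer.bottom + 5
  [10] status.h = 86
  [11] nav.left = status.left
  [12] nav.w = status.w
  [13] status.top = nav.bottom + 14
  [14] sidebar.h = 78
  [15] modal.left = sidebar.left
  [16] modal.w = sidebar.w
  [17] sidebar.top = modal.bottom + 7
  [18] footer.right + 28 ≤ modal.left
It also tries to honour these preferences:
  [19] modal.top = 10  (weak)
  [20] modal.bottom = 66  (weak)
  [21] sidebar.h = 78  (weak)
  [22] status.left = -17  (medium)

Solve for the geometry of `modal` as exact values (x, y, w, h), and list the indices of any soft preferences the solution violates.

modal = (x=132, y=38, w=156, h=46)
violated soft preferences: 19, 20, 22

1. modal.x = 132  [modal.left = footer.right + 28]
2. modal.y = 38  [footer.top = modal.top]
3. modal.w = 156  [modal.w = sidebar.w]
4. modal.h = 46  [sidebar.top = modal.bottom + 7]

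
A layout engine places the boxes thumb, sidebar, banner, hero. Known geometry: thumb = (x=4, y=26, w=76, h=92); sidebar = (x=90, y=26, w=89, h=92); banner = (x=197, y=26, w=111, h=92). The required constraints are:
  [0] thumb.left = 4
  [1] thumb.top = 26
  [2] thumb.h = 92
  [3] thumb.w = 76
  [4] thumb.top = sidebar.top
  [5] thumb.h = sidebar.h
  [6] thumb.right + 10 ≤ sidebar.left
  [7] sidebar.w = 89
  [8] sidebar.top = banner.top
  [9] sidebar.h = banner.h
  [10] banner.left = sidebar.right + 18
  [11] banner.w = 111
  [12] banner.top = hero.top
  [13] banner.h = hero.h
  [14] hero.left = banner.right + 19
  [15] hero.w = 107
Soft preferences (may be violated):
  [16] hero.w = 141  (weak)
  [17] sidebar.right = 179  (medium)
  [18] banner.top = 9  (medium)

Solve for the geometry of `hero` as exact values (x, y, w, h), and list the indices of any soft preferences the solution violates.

hero = (x=327, y=26, w=107, h=92)
violated soft preferences: 16, 18

1. hero.y = 26  [banner.top = hero.top]
2. hero.h = 92  [banner.h = hero.h]
3. hero.x = 327  [hero.left = banner.right + 19]
4. hero.w = 107  [hero.w = 107]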